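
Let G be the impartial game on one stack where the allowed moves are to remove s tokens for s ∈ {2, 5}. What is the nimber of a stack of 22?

0

Grundy values for subtraction set {2, 5}:
k:     0  1  2  3  4  5  6  7  8  9 10 11 12 13 14 15 16 17 18 19 20 21 22
g(k):  0  0  1  1  0  2  1  0  0  1  1  0  2  1  0  0  1  1  0  2  1  0  0
So g(22) = 0.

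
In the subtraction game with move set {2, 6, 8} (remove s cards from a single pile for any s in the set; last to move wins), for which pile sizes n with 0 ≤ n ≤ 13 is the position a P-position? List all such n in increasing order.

0, 1, 4, 5

Build the Grundy sequence with g(k) = mex{g(k−s) : s ∈ {2, 6, 8}, s ≤ k}:
g(0) = mex{} = 0
g(1) = mex{} = 0
g(2) = mex{0} = 1
g(3) = mex{0} = 1
g(4) = mex{1} = 0
g(5) = mex{1} = 0
g(6) = mex{0} = 1
g(7) = mex{0} = 1
g(8) = mex{0,1} = 2
g(9) = mex{0,1} = 2
g(10) = mex{0,1,2} = 3
g(11) = mex{0,1,2} = 3
g(12) = mex{0,1,3} = 2
g(13) = mex{0,1,3} = 2
The P-positions (g = 0) in 0..13 are 0, 1, 4, 5.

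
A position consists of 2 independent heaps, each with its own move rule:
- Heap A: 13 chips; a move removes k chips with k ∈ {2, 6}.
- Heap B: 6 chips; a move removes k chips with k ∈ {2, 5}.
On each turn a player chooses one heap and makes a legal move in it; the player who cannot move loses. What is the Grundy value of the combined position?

1

Grundy values for heap A (subtraction set {2, 6}):
g(0) = mex{} = 0
g(1) = mex{} = 0
g(2) = mex{0} = 1
g(3) = mex{0} = 1
g(4) = mex{1} = 0
g(5) = mex{1} = 0
g(6) = mex{0} = 1
g(7) = mex{0} = 1
g(8) = mex{1} = 0
g(9) = mex{1} = 0
g(10) = mex{0} = 1
g(11) = mex{0} = 1
g(12) = mex{1} = 0
g(13) = mex{1} = 0
So g(13) = 0.
Build the Grundy sequence for heap B with g(k) = mex{g(k−s) : s ∈ {2, 5}, s ≤ k}:
g(0) = mex{} = 0
g(1) = mex{} = 0
g(2) = mex{0} = 1
g(3) = mex{0} = 1
g(4) = mex{1} = 0
g(5) = mex{0,1} = 2
g(6) = mex{0} = 1
So g(6) = 1.
By the Sprague-Grundy theorem, the Grundy value of a sum of independent games is the XOR of the component values.
Combined value = 0 XOR 1 = 1.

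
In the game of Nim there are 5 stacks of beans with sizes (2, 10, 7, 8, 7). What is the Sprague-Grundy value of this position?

Nim-sum: 2 ^ 10 ^ 7 ^ 8 ^ 7 = 0.

0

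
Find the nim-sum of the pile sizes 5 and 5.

Nim-sum: 5 XOR 5 = 0.

0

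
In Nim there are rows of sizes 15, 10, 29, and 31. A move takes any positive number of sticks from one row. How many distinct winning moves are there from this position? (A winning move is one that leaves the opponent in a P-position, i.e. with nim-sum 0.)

3

Compute the nim-sum pairwise:
15 ⊕ 10 = 5
5 ⊕ 29 = 24
24 ⊕ 31 = 7
The overall nim-sum is X = 7. A row of size p has a winning move iff p XOR X < p (reduce it to p XOR X).
  15: 15 XOR 7 = 8 < 15 — winning move (to 8).
  10: 10 XOR 7 = 13 ≥ 10 — no move.
  29: 29 XOR 7 = 26 < 29 — winning move (to 26).
  31: 31 XOR 7 = 24 < 31 — winning move (to 24).
That gives 3 winning moves.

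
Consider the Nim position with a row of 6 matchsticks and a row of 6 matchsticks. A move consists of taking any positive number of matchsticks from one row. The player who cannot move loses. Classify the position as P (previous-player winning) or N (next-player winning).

P-position

Nim-sum: 6 XOR 6 = 0.
The nim-sum is 0, so this is a P-position: the player to move is in a losing position under optimal play.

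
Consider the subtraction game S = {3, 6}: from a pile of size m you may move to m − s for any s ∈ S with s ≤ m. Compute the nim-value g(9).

Grundy values for subtraction set {3, 6}:
k:     0  1  2  3  4  5  6  7  8  9
g(k):  0  0  0  1  1  1  2  2  2  0
So g(9) = 0.

0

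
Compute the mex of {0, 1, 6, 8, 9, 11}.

The values 0, 1 are all present; 2 is the first non-negative integer missing from the set.

2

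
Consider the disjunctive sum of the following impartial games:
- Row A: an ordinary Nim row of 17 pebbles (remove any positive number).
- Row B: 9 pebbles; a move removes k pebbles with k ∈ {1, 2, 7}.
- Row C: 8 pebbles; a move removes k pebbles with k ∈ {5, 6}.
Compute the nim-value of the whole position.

16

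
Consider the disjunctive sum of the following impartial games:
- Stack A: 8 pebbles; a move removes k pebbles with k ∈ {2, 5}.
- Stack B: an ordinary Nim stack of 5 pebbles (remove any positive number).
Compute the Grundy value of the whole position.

5

Build the Grundy sequence for stack A with g(k) = mex{g(k−s) : s ∈ {2, 5}, s ≤ k}:
k:     0  1  2  3  4  5  6  7  8
g(k):  0  0  1  1  0  2  1  0  0
So g(8) = 0.
Stack B is a plain Nim stack of size 5, so its Grundy value is 5.
The value of a disjunctive sum is the nim-sum of the parts.
Combined value = 0 ⊕ 5 = 5.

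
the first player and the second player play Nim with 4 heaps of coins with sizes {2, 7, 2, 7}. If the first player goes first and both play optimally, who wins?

the second player wins

Nim-sum: 2 XOR 7 XOR 2 XOR 7 = 0.
The nim-sum is 0, so this is a P-position: the player to move is in a losing position under optimal play; the first player is about to move from it and so loses — the second player wins.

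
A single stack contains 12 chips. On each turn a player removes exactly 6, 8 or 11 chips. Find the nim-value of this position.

2

Grundy values for subtraction set {6, 8, 11}:
k:     0  1  2  3  4  5  6  7  8  9 10 11 12
g(k):  0  0  0  0  0  0  1  1  1  1  1  1  2
So g(12) = 2.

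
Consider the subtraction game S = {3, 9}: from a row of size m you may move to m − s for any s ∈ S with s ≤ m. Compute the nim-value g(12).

Grundy values for subtraction set {3, 9}:
k:     0  1  2  3  4  5  6  7  8  9 10 11 12
g(k):  0  0  0  1  1  1  0  0  0  1  1  1  0
So g(12) = 0.

0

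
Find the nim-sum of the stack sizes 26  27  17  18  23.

21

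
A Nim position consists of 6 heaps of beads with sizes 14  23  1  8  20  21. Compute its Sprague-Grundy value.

17

Nim-sum: 14 ^ 23 ^ 1 ^ 8 ^ 20 ^ 21 = 17.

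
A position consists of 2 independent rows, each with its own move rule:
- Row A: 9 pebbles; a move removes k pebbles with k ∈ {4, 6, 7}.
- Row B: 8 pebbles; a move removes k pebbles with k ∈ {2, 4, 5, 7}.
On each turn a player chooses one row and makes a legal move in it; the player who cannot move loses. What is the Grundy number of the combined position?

Build the Grundy sequence for row A with g(k) = mex{g(k−s) : s ∈ {4, 6, 7}, s ≤ k}:
g(0) = mex{} = 0
g(1) = mex{} = 0
g(2) = mex{} = 0
g(3) = mex{} = 0
g(4) = mex{0} = 1
g(5) = mex{0} = 1
g(6) = mex{0} = 1
g(7) = mex{0} = 1
g(8) = mex{0,1} = 2
g(9) = mex{0,1} = 2
So g(9) = 2.
For row B, compute g(0), g(1), … with moves {2, 4, 5, 7}:
g(0) = mex{} = 0
g(1) = mex{} = 0
g(2) = mex{0} = 1
g(3) = mex{0} = 1
g(4) = mex{0,1} = 2
g(5) = mex{0,1} = 2
g(6) = mex{0,1,2} = 3
g(7) = mex{0,1,2} = 3
g(8) = mex{0,1,2,3} = 4
So g(8) = 4.
The value of a disjunctive sum is the nim-sum of the parts.
Combined value = 2 ⊕ 4 = 6.

6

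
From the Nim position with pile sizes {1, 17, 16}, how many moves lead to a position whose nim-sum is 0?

0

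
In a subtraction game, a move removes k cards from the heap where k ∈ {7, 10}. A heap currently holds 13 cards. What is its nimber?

Build the Grundy sequence with g(k) = mex{g(k−s) : s ∈ {7, 10}, s ≤ k}:
k:     0  1  2  3  4  5  6  7  8  9 10 11 12 13
g(k):  0  0  0  0  0  0  0  1  1  1  1  1  1  1
So g(13) = 1.

1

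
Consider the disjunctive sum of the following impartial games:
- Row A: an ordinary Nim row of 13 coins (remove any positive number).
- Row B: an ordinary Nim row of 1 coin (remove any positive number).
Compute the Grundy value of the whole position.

12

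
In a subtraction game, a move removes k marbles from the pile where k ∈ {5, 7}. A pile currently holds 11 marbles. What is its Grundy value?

2

Compute g(0), g(1), … for moves {5, 7}:
g(0) = mex{} = 0
g(1) = mex{} = 0
g(2) = mex{} = 0
g(3) = mex{} = 0
g(4) = mex{} = 0
g(5) = mex{0} = 1
g(6) = mex{0} = 1
g(7) = mex{0} = 1
g(8) = mex{0} = 1
g(9) = mex{0} = 1
g(10) = mex{0,1} = 2
g(11) = mex{0,1} = 2
So g(11) = 2.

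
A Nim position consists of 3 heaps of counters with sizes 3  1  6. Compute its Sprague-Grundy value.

4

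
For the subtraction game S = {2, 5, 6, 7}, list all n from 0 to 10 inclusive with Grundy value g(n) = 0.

0, 1, 4

Compute g(0), g(1), … for moves {2, 5, 6, 7}:
g(0) = mex{} = 0
g(1) = mex{} = 0
g(2) = mex{0} = 1
g(3) = mex{0} = 1
g(4) = mex{1} = 0
g(5) = mex{0,1} = 2
g(6) = mex{0} = 1
g(7) = mex{0,1,2} = 3
g(8) = mex{0,1} = 2
g(9) = mex{0,1,3} = 2
g(10) = mex{0,1,2} = 3
The P-positions (g = 0) in 0..10 are 0, 1, 4.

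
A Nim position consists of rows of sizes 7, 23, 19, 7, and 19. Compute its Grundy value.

In binary:
  00111  (7)
  10111  (23)
  10011  (19)
  00111  (7)
  10011  (19)
  -----
  10111  (23)

23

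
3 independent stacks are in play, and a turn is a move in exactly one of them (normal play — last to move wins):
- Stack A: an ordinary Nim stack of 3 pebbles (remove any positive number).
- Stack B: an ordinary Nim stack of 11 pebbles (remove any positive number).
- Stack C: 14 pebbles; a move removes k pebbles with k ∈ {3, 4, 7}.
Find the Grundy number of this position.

9

Stack A is a plain Nim stack of size 3, so its Grundy value is 3.
Stack B is a plain Nim stack of size 11, so its Grundy value is 11.
Build the Grundy sequence for stack C with g(k) = mex{g(k−s) : s ∈ {3, 4, 7}, s ≤ k}:
k:     0  1  2  3  4  5  6  7  8  9 10 11 12 13 14
g(k):  0  0  0  1  1  1  2  2  2  3  0  0  0  1  1
So g(14) = 1.
The value of a disjunctive sum is the nim-sum of the parts.
Combined value = 3 XOR 11 XOR 1 = 9.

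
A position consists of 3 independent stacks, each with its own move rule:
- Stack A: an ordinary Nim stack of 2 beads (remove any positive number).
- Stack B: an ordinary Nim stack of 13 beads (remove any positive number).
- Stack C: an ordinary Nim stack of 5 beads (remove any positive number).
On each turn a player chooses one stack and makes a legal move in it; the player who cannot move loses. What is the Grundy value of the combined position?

Stack A is a plain Nim stack of size 2, so its Grundy value is 2.
Stack B is a plain Nim stack of size 13, so its Grundy value is 13.
Stack C is a plain Nim stack of size 5, so its Grundy value is 5.
The value of a disjunctive sum is the nim-sum of the parts.
Combined value = 2 ⊕ 13 ⊕ 5 = 10.

10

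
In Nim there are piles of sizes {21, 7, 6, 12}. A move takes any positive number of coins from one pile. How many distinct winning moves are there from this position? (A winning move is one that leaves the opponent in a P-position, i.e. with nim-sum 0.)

In binary:
  10101  (21)
  00111  (7)
  00110  (6)
  01100  (12)
  -----
  11000  (24)
The overall nim-sum is X = 24. A pile of size p has a winning move iff p XOR X < p (reduce it to p XOR X).
  21: 21 XOR 24 = 13 < 21 — winning move (to 13).
  7: 7 XOR 24 = 31 ≥ 7 — no move.
  6: 6 XOR 24 = 30 ≥ 6 — no move.
  12: 12 XOR 24 = 20 ≥ 12 — no move.
That gives 1 winning move.

1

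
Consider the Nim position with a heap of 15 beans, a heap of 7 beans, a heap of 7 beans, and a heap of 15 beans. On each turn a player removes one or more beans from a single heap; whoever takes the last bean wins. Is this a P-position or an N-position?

Bitwise XOR of the heap sizes:
  1111  (15)
  0111  (7)
  0111  (7)
  1111  (15)
  ----
  0000  (0)
The nim-sum is 0, so this is a P-position: the player to move is in a losing position under optimal play.

P-position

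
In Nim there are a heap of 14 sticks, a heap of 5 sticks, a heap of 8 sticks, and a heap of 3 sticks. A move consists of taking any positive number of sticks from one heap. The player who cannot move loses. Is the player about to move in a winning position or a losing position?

Losing position

Nim-sum: 14 ⊕ 5 ⊕ 8 ⊕ 3 = 0.
The nim-sum is 0, so this is a P-position: the player to move is in a losing position under optimal play.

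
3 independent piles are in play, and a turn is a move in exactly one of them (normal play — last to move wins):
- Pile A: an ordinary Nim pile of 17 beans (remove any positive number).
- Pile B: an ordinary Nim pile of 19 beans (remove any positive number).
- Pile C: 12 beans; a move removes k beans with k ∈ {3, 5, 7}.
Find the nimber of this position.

Pile A is a plain Nim pile of size 17, so its Grundy value is 17.
Pile B is a plain Nim pile of size 19, so its Grundy value is 19.
Grundy values for pile C (subtraction set {3, 5, 7}):
k:     0  1  2  3  4  5  6  7  8  9 10 11 12
g(k):  0  0  0  1  1  1  2  2  2  3  0  0  0
So g(12) = 0.
The value of a disjunctive sum is the nim-sum of the parts.
Combined value = 17 ⊕ 19 ⊕ 0 = 2.

2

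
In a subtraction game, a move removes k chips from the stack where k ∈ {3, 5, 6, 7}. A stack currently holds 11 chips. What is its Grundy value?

Build the Grundy sequence with g(k) = mex{g(k−s) : s ∈ {3, 5, 6, 7}, s ≤ k}:
g(0) = mex{} = 0
g(1) = mex{} = 0
g(2) = mex{} = 0
g(3) = mex{0} = 1
g(4) = mex{0} = 1
g(5) = mex{0} = 1
g(6) = mex{0,1} = 2
g(7) = mex{0,1} = 2
g(8) = mex{0,1} = 2
g(9) = mex{0,1,2} = 3
g(10) = mex{1,2} = 0
g(11) = mex{1,2} = 0
So g(11) = 0.

0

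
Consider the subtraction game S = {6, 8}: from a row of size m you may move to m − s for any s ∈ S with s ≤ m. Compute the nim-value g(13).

Compute g(0), g(1), … for moves {6, 8}:
g(0) = mex{} = 0
g(1) = mex{} = 0
g(2) = mex{} = 0
g(3) = mex{} = 0
g(4) = mex{} = 0
g(5) = mex{} = 0
g(6) = mex{0} = 1
g(7) = mex{0} = 1
g(8) = mex{0} = 1
g(9) = mex{0} = 1
g(10) = mex{0} = 1
g(11) = mex{0} = 1
g(12) = mex{0,1} = 2
g(13) = mex{0,1} = 2
So g(13) = 2.

2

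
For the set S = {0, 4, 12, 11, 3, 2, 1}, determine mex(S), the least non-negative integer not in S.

The values 0, 1, 2, 3, 4 are all present; 5 is the first non-negative integer missing from the set.

5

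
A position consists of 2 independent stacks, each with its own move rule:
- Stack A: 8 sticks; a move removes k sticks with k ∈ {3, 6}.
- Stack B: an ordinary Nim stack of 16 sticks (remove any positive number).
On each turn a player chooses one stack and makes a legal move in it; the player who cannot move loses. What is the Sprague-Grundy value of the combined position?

Grundy values for stack A (subtraction set {3, 6}):
g(0) = mex{} = 0
g(1) = mex{} = 0
g(2) = mex{} = 0
g(3) = mex{0} = 1
g(4) = mex{0} = 1
g(5) = mex{0} = 1
g(6) = mex{0,1} = 2
g(7) = mex{0,1} = 2
g(8) = mex{0,1} = 2
So g(8) = 2.
Stack B is a plain Nim stack of size 16, so its Grundy value is 16.
By the Sprague-Grundy theorem, the Grundy value of a sum of independent games is the XOR of the component values.
Combined value = 2 ⊕ 16 = 18.

18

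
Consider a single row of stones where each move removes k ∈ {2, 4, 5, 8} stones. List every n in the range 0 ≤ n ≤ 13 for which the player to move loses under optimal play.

0, 1, 7, 10, 13

Grundy values for subtraction set {2, 4, 5, 8}:
g(0) = mex{} = 0
g(1) = mex{} = 0
g(2) = mex{0} = 1
g(3) = mex{0} = 1
g(4) = mex{0,1} = 2
g(5) = mex{0,1} = 2
g(6) = mex{0,1,2} = 3
g(7) = mex{1,2} = 0
g(8) = mex{0,1,2,3} = 4
g(9) = mex{0,2} = 1
g(10) = mex{1,2,3,4} = 0
g(11) = mex{0,1,3} = 2
g(12) = mex{0,2,4} = 1
g(13) = mex{1,2,4} = 0
The P-positions (g = 0) in 0..13 are 0, 1, 7, 10, 13.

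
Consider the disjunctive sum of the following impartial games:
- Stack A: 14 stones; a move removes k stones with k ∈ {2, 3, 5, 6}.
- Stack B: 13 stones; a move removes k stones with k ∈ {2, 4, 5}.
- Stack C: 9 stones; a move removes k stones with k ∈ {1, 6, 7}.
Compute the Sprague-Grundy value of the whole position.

3

For stack A, compute g(0), g(1), … with moves {2, 3, 5, 6}:
g(0) = mex{} = 0
g(1) = mex{} = 0
g(2) = mex{0} = 1
g(3) = mex{0} = 1
g(4) = mex{0,1} = 2
g(5) = mex{0,1} = 2
g(6) = mex{0,1,2} = 3
g(7) = mex{0,1,2} = 3
g(8) = mex{1,2,3} = 0
g(9) = mex{1,2,3} = 0
g(10) = mex{0,2,3} = 1
g(11) = mex{0,2,3} = 1
g(12) = mex{0,1,3} = 2
g(13) = mex{0,1,3} = 2
g(14) = mex{0,1,2} = 3
So g(14) = 3.
Build the Grundy sequence for stack B with g(k) = mex{g(k−s) : s ∈ {2, 4, 5}, s ≤ k}:
g(0) = mex{} = 0
g(1) = mex{} = 0
g(2) = mex{0} = 1
g(3) = mex{0} = 1
g(4) = mex{0,1} = 2
g(5) = mex{0,1} = 2
g(6) = mex{0,1,2} = 3
g(7) = mex{1,2} = 0
g(8) = mex{1,2,3} = 0
g(9) = mex{0,2} = 1
g(10) = mex{0,2,3} = 1
g(11) = mex{0,1,3} = 2
g(12) = mex{0,1} = 2
g(13) = mex{0,1,2} = 3
So g(13) = 3.
For stack C, compute g(0), g(1), … with moves {1, 6, 7}:
k:     0  1  2  3  4  5  6  7  8  9
g(k):  0  1  0  1  0  1  2  3  2  3
So g(9) = 3.
By the Sprague-Grundy theorem, the Grundy value of a sum of independent games is the XOR of the component values.
Combined value = 3 ⊕ 3 ⊕ 3 = 3.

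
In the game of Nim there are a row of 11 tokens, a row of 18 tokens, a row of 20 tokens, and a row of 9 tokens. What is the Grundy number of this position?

4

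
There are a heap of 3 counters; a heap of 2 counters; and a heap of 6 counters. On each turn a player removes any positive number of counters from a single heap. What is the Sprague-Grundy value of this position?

In binary:
  011  (3)
  010  (2)
  110  (6)
  ---
  111  (7)

7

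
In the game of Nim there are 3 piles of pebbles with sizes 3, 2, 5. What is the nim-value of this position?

Nim-sum: 3 ^ 2 ^ 5 = 4.

4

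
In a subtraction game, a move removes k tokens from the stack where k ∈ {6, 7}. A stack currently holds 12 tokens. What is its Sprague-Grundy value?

2

Grundy values for subtraction set {6, 7}:
k:     0  1  2  3  4  5  6  7  8  9 10 11 12
g(k):  0  0  0  0  0  0  1  1  1  1  1  1  2
So g(12) = 2.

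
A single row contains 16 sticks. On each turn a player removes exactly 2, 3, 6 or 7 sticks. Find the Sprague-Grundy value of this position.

Grundy values for subtraction set {2, 3, 6, 7}:
k:     0  1  2  3  4  5  6  7  8  9 10 11 12 13 14 15 16
g(k):  0  0  1  1  2  0  3  1  2  0  0  1  1  2  0  3  1
So g(16) = 1.

1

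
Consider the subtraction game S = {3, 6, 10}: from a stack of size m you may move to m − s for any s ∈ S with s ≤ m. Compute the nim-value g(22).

Compute g(0), g(1), … for moves {3, 6, 10}:
k:     0  1  2  3  4  5  6  7  8  9 10 11 12 13 14 15 16 17 18 19 20 21 22
g(k):  0  0  0  1  1  1  2  2  2  0  3  3  1  0  0  2  1  1  0  2  2  1  0
So g(22) = 0.

0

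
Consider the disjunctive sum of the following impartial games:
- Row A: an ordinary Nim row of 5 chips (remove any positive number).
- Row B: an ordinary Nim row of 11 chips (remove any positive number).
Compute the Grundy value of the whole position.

Row A is a plain Nim row of size 5, so its Grundy value is 5.
Row B is a plain Nim row of size 11, so its Grundy value is 11.
The value of a disjunctive sum is the nim-sum of the parts.
Combined value = 5 XOR 11 = 14.

14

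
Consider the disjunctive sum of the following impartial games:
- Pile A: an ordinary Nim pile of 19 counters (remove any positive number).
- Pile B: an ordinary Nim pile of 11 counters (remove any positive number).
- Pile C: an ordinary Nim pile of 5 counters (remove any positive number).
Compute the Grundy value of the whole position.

29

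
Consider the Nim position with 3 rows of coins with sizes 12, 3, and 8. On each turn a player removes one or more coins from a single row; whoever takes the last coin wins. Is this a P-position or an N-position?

Nim-sum: 12 ^ 3 ^ 8 = 7.
The nim-sum is 7 ≠ 0, so this is an N-position: the player to move can win.

N-position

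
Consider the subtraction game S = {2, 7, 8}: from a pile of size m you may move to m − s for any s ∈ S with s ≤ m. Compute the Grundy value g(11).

3

Compute g(0), g(1), … for moves {2, 7, 8}:
k:     0  1  2  3  4  5  6  7  8  9 10 11
g(k):  0  0  1  1  0  0  1  1  2  2  0  3
So g(11) = 3.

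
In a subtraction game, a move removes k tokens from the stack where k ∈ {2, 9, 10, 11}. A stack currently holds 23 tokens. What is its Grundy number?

1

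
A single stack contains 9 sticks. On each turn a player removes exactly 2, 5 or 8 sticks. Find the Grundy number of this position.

1

Compute g(0), g(1), … for moves {2, 5, 8}:
g(0) = mex{} = 0
g(1) = mex{} = 0
g(2) = mex{0} = 1
g(3) = mex{0} = 1
g(4) = mex{1} = 0
g(5) = mex{0,1} = 2
g(6) = mex{0} = 1
g(7) = mex{1,2} = 0
g(8) = mex{0,1} = 2
g(9) = mex{0} = 1
So g(9) = 1.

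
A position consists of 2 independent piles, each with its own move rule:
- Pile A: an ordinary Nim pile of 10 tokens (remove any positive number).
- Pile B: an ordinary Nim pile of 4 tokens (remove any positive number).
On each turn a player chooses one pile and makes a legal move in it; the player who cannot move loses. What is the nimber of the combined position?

14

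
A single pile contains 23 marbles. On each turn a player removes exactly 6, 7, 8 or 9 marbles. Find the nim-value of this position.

1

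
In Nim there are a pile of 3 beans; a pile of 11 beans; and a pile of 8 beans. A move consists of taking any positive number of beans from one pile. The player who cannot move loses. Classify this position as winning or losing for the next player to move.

In binary:
  0011  (3)
  1011  (11)
  1000  (8)
  ----
  0000  (0)
The nim-sum is 0, so this is a P-position: the player to move is in a losing position under optimal play.

Losing position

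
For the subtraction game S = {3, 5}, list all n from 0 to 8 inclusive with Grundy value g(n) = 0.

0, 1, 2, 8

Build the Grundy sequence with g(k) = mex{g(k−s) : s ∈ {3, 5}, s ≤ k}:
g(0) = mex{} = 0
g(1) = mex{} = 0
g(2) = mex{} = 0
g(3) = mex{0} = 1
g(4) = mex{0} = 1
g(5) = mex{0} = 1
g(6) = mex{0,1} = 2
g(7) = mex{0,1} = 2
g(8) = mex{1} = 0
The P-positions (g = 0) in 0..8 are 0, 1, 2, 8.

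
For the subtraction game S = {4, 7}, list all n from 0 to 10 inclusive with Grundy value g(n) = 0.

0, 1, 2, 3

Grundy values for subtraction set {4, 7}:
k:     0  1  2  3  4  5  6  7  8  9 10
g(k):  0  0  0  0  1  1  1  1  2  2  2
The P-positions (g = 0) in 0..10 are 0, 1, 2, 3.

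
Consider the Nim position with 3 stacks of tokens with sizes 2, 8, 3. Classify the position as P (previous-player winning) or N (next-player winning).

Nim-sum: 2 ⊕ 8 ⊕ 3 = 9.
The nim-sum is 9 ≠ 0, so this is an N-position: the player to move can win.

N-position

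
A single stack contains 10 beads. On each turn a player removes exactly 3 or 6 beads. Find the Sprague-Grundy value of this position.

0

Grundy values for subtraction set {3, 6}:
k:     0  1  2  3  4  5  6  7  8  9 10
g(k):  0  0  0  1  1  1  2  2  2  0  0
So g(10) = 0.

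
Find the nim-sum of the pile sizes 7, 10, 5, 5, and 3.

14

Compute the nim-sum pairwise:
7 XOR 10 = 13
13 XOR 5 = 8
8 XOR 5 = 13
13 XOR 3 = 14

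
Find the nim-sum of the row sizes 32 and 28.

Nim-sum: 32 ⊕ 28 = 60.

60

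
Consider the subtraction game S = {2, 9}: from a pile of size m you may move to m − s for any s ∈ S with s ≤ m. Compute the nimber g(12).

0

Grundy values for subtraction set {2, 9}:
g(0) = mex{} = 0
g(1) = mex{} = 0
g(2) = mex{0} = 1
g(3) = mex{0} = 1
g(4) = mex{1} = 0
g(5) = mex{1} = 0
g(6) = mex{0} = 1
g(7) = mex{0} = 1
g(8) = mex{1} = 0
g(9) = mex{0,1} = 2
g(10) = mex{0} = 1
g(11) = mex{1,2} = 0
g(12) = mex{1} = 0
So g(12) = 0.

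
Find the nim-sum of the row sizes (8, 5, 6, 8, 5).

Write each in binary and XOR column by column:
  1000  (8)
  0101  (5)
  0110  (6)
  1000  (8)
  0101  (5)
  ----
  0110  (6)

6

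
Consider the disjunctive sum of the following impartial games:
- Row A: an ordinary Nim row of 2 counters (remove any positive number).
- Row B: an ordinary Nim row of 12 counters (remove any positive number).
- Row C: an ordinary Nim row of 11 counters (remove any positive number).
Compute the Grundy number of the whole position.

Row A is a plain Nim row of size 2, so its Grundy value is 2.
Row B is a plain Nim row of size 12, so its Grundy value is 12.
Row C is a plain Nim row of size 11, so its Grundy value is 11.
The value of a disjunctive sum is the nim-sum of the parts.
Combined value = 2 XOR 12 XOR 11 = 5.

5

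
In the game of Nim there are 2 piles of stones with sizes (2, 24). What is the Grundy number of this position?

Nim-sum: 2 ⊕ 24 = 26.

26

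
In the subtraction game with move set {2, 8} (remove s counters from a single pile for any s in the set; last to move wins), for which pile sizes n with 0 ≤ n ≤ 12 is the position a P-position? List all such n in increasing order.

0, 1, 4, 5, 10, 11

Grundy values for subtraction set {2, 8}:
g(0) = mex{} = 0
g(1) = mex{} = 0
g(2) = mex{0} = 1
g(3) = mex{0} = 1
g(4) = mex{1} = 0
g(5) = mex{1} = 0
g(6) = mex{0} = 1
g(7) = mex{0} = 1
g(8) = mex{0,1} = 2
g(9) = mex{0,1} = 2
g(10) = mex{1,2} = 0
g(11) = mex{1,2} = 0
g(12) = mex{0} = 1
The P-positions (g = 0) in 0..12 are 0, 1, 4, 5, 10, 11.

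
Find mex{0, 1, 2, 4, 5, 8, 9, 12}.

3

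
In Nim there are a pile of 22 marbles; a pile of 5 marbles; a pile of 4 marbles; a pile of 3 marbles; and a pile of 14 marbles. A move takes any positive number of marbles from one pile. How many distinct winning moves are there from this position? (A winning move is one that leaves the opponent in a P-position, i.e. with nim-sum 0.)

In binary:
  10110  (22)
  00101  (5)
  00100  (4)
  00011  (3)
  01110  (14)
  -----
  11010  (26)
The overall nim-sum is X = 26. A pile of size p has a winning move iff p XOR X < p (reduce it to p XOR X).
  22: 22 XOR 26 = 12 < 22 — winning move (to 12).
  5: 5 XOR 26 = 31 ≥ 5 — no move.
  4: 4 XOR 26 = 30 ≥ 4 — no move.
  3: 3 XOR 26 = 25 ≥ 3 — no move.
  14: 14 XOR 26 = 20 ≥ 14 — no move.
That gives 1 winning move.

1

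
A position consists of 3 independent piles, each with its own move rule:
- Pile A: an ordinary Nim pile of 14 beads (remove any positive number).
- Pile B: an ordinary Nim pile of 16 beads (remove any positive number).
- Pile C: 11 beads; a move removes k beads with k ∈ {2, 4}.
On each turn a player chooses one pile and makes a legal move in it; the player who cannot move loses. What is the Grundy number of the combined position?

Pile A is a plain Nim pile of size 14, so its Grundy value is 14.
Pile B is a plain Nim pile of size 16, so its Grundy value is 16.
Build the Grundy sequence for pile C with g(k) = mex{g(k−s) : s ∈ {2, 4}, s ≤ k}:
g(0) = mex{} = 0
g(1) = mex{} = 0
g(2) = mex{0} = 1
g(3) = mex{0} = 1
g(4) = mex{0,1} = 2
g(5) = mex{0,1} = 2
g(6) = mex{1,2} = 0
g(7) = mex{1,2} = 0
g(8) = mex{0,2} = 1
g(9) = mex{0,2} = 1
g(10) = mex{0,1} = 2
g(11) = mex{0,1} = 2
So g(11) = 2.
The value of a disjunctive sum is the nim-sum of the parts.
Combined value = 14 ⊕ 16 ⊕ 2 = 28.

28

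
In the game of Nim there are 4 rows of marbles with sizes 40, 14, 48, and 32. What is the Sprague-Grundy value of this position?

54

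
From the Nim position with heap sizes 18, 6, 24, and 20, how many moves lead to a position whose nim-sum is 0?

Compute the nim-sum pairwise:
18 ^ 6 = 20
20 ^ 24 = 12
12 ^ 20 = 24
The overall nim-sum is X = 24. A heap of size p has a winning move iff p XOR X < p (reduce it to p XOR X).
  18: 18 XOR 24 = 10 < 18 — winning move (to 10).
  6: 6 XOR 24 = 30 ≥ 6 — no move.
  24: 24 XOR 24 = 0 < 24 — winning move (to 0).
  20: 20 XOR 24 = 12 < 20 — winning move (to 12).
That gives 3 winning moves.

3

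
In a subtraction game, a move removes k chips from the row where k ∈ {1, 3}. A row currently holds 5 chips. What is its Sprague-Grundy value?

1

Grundy values for subtraction set {1, 3}:
g(0) = mex{} = 0
g(1) = mex{0} = 1
g(2) = mex{1} = 0
g(3) = mex{0} = 1
g(4) = mex{1} = 0
g(5) = mex{0} = 1
So g(5) = 1.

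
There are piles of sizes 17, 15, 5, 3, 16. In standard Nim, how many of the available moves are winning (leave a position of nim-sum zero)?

1

Nim-sum: 17 ⊕ 15 ⊕ 5 ⊕ 3 ⊕ 16 = 8.
The overall nim-sum is X = 8. A pile of size p has a winning move iff p XOR X < p (reduce it to p XOR X).
  17: 17 XOR 8 = 25 ≥ 17 — no move.
  15: 15 XOR 8 = 7 < 15 — winning move (to 7).
  5: 5 XOR 8 = 13 ≥ 5 — no move.
  3: 3 XOR 8 = 11 ≥ 3 — no move.
  16: 16 XOR 8 = 24 ≥ 16 — no move.
That gives 1 winning move.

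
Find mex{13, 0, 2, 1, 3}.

4

The values 0, 1, 2, 3 are all present; 4 is the first non-negative integer missing from the set.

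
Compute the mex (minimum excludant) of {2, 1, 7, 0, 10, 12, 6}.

The values 0, 1, 2 are all present; 3 is the first non-negative integer missing from the set.

3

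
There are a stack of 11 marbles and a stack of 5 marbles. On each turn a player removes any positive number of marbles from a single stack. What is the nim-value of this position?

Nim-sum: 11 ^ 5 = 14.

14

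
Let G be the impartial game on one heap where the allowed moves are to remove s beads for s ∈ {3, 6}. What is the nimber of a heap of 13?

Build the Grundy sequence with g(k) = mex{g(k−s) : s ∈ {3, 6}, s ≤ k}:
g(0) = mex{} = 0
g(1) = mex{} = 0
g(2) = mex{} = 0
g(3) = mex{0} = 1
g(4) = mex{0} = 1
g(5) = mex{0} = 1
g(6) = mex{0,1} = 2
g(7) = mex{0,1} = 2
g(8) = mex{0,1} = 2
g(9) = mex{1,2} = 0
g(10) = mex{1,2} = 0
g(11) = mex{1,2} = 0
g(12) = mex{0,2} = 1
g(13) = mex{0,2} = 1
So g(13) = 1.

1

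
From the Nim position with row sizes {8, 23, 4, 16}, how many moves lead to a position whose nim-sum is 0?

Bitwise XOR of the heap sizes:
  01000  (8)
  10111  (23)
  00100  (4)
  10000  (16)
  -----
  01011  (11)
The overall nim-sum is X = 11. A row of size p has a winning move iff p XOR X < p (reduce it to p XOR X).
  8: 8 XOR 11 = 3 < 8 — winning move (to 3).
  23: 23 XOR 11 = 28 ≥ 23 — no move.
  4: 4 XOR 11 = 15 ≥ 4 — no move.
  16: 16 XOR 11 = 27 ≥ 16 — no move.
That gives 1 winning move.

1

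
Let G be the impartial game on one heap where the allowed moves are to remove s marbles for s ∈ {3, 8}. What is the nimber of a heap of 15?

Compute g(0), g(1), … for moves {3, 8}:
k:     0  1  2  3  4  5  6  7  8  9 10 11 12 13 14 15
g(k):  0  0  0  1  1  1  0  0  2  1  1  0  0  0  1  1
So g(15) = 1.

1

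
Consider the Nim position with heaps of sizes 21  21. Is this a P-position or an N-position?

P-position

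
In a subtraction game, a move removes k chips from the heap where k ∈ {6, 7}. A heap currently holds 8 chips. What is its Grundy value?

1

Compute g(0), g(1), … for moves {6, 7}:
g(0) = mex{} = 0
g(1) = mex{} = 0
g(2) = mex{} = 0
g(3) = mex{} = 0
g(4) = mex{} = 0
g(5) = mex{} = 0
g(6) = mex{0} = 1
g(7) = mex{0} = 1
g(8) = mex{0} = 1
So g(8) = 1.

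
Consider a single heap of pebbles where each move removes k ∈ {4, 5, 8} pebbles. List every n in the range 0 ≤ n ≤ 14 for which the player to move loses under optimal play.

0, 1, 2, 3, 12, 13, 14

Build the Grundy sequence with g(k) = mex{g(k−s) : s ∈ {4, 5, 8}, s ≤ k}:
k:     0  1  2  3  4  5  6  7  8  9 10 11 12 13 14
g(k):  0  0  0  0  1  1  1  1  2  2  2  2  0  0  0
The P-positions (g = 0) in 0..14 are 0, 1, 2, 3, 12, 13, 14.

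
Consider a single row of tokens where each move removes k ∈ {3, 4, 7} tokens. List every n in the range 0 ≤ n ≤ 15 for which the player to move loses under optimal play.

Compute g(0), g(1), … for moves {3, 4, 7}:
k:     0  1  2  3  4  5  6  7  8  9 10 11 12 13 14 15
g(k):  0  0  0  1  1  1  2  2  2  3  0  0  0  1  1  1
The P-positions (g = 0) in 0..15 are 0, 1, 2, 10, 11, 12.

0, 1, 2, 10, 11, 12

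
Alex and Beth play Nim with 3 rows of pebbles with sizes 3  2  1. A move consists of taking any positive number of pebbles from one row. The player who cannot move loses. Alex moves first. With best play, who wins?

Compute the nim-sum pairwise:
3 ^ 2 = 1
1 ^ 1 = 0
The nim-sum is 0, so this is a P-position: the player to move is in a losing position under optimal play; Alex is about to move from it and so loses — Beth wins.

Beth wins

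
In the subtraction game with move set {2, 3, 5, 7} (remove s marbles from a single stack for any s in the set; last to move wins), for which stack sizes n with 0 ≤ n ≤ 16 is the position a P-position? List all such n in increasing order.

0, 1, 9, 10

Grundy values for subtraction set {2, 3, 5, 7}:
k:     0  1  2  3  4  5  6  7  8  9 10 11 12 13 14 15 16
g(k):  0  0  1  1  2  2  3  3  4  0  0  1  1  2  2  3  3
The P-positions (g = 0) in 0..16 are 0, 1, 9, 10.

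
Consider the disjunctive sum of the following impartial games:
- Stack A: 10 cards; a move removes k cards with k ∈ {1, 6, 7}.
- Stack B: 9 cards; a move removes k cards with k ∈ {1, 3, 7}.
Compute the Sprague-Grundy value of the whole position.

3

Build the Grundy sequence for stack A with g(k) = mex{g(k−s) : s ∈ {1, 6, 7}, s ≤ k}:
k:     0  1  2  3  4  5  6  7  8  9 10
g(k):  0  1  0  1  0  1  2  3  2  3  2
So g(10) = 2.
For stack B, compute g(0), g(1), … with moves {1, 3, 7}:
g(0) = mex{} = 0
g(1) = mex{0} = 1
g(2) = mex{1} = 0
g(3) = mex{0} = 1
g(4) = mex{1} = 0
g(5) = mex{0} = 1
g(6) = mex{1} = 0
g(7) = mex{0} = 1
g(8) = mex{1} = 0
g(9) = mex{0} = 1
So g(9) = 1.
The value of a disjunctive sum is the nim-sum of the parts.
Combined value = 2 XOR 1 = 3.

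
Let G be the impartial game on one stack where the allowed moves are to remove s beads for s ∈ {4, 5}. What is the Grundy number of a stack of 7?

1

Grundy values for subtraction set {4, 5}:
g(0) = mex{} = 0
g(1) = mex{} = 0
g(2) = mex{} = 0
g(3) = mex{} = 0
g(4) = mex{0} = 1
g(5) = mex{0} = 1
g(6) = mex{0} = 1
g(7) = mex{0} = 1
So g(7) = 1.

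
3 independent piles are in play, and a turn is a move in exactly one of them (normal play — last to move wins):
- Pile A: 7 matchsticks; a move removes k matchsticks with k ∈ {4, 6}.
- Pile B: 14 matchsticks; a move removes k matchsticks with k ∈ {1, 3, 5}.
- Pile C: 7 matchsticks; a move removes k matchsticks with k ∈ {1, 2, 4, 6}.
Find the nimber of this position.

5

Grundy values for pile A (subtraction set {4, 6}):
k:     0  1  2  3  4  5  6  7
g(k):  0  0  0  0  1  1  1  1
So g(7) = 1.
For pile B, compute g(0), g(1), … with moves {1, 3, 5}:
k:     0  1  2  3  4  5  6  7  8  9 10 11 12 13 14
g(k):  0  1  0  1  0  1  0  1  0  1  0  1  0  1  0
So g(14) = 0.
Grundy values for pile C (subtraction set {1, 2, 4, 6}):
k:     0  1  2  3  4  5  6  7
g(k):  0  1  2  0  1  2  3  4
So g(7) = 4.
By the Sprague-Grundy theorem, the Grundy value of a sum of independent games is the XOR of the component values.
Combined value = 1 XOR 0 XOR 4 = 5.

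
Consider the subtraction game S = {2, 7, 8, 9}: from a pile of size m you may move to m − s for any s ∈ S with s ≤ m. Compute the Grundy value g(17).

1

Compute g(0), g(1), … for moves {2, 7, 8, 9}:
k:     0  1  2  3  4  5  6  7  8  9 10 11 12 13 14 15 16 17
g(k):  0  0  1  1  0  0  1  1  2  2  3  3  2  2  3  0  0  1
So g(17) = 1.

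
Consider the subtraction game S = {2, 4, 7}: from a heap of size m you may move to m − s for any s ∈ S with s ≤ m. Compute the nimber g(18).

0

Compute g(0), g(1), … for moves {2, 4, 7}:
k:     0  1  2  3  4  5  6  7  8  9 10 11 12 13 14 15 16 17 18
g(k):  0  0  1  1  2  2  0  3  1  0  2  1  0  2  1  0  2  1  0
So g(18) = 0.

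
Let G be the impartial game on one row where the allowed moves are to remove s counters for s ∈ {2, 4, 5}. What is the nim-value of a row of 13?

3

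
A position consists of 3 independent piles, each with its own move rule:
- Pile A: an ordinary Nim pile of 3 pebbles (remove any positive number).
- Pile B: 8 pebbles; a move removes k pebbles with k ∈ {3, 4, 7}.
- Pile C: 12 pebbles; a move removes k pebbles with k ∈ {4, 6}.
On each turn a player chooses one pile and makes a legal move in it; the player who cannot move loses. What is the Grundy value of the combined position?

Pile A is a plain Nim pile of size 3, so its Grundy value is 3.
Grundy values for pile B (subtraction set {3, 4, 7}):
k:     0  1  2  3  4  5  6  7  8
g(k):  0  0  0  1  1  1  2  2  2
So g(8) = 2.
Grundy values for pile C (subtraction set {4, 6}):
g(0) = mex{} = 0
g(1) = mex{} = 0
g(2) = mex{} = 0
g(3) = mex{} = 0
g(4) = mex{0} = 1
g(5) = mex{0} = 1
g(6) = mex{0} = 1
g(7) = mex{0} = 1
g(8) = mex{0,1} = 2
g(9) = mex{0,1} = 2
g(10) = mex{1} = 0
g(11) = mex{1} = 0
g(12) = mex{1,2} = 0
So g(12) = 0.
By the Sprague-Grundy theorem, the Grundy value of a sum of independent games is the XOR of the component values.
Combined value = 3 ⊕ 2 ⊕ 0 = 1.

1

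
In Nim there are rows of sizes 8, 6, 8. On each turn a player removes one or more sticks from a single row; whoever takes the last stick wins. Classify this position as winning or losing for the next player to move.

Winning position

Compute the nim-sum pairwise:
8 ^ 6 = 14
14 ^ 8 = 6
The nim-sum is 6 ≠ 0, so this is an N-position: the player to move can win.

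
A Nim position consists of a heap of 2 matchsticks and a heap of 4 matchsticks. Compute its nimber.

6

Compute the nim-sum pairwise:
2 ^ 4 = 6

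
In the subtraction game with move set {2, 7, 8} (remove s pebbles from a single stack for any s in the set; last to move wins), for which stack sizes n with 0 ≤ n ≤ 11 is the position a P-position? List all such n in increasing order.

0, 1, 4, 5, 10

Compute g(0), g(1), … for moves {2, 7, 8}:
k:     0  1  2  3  4  5  6  7  8  9 10 11
g(k):  0  0  1  1  0  0  1  1  2  2  0  3
The P-positions (g = 0) in 0..11 are 0, 1, 4, 5, 10.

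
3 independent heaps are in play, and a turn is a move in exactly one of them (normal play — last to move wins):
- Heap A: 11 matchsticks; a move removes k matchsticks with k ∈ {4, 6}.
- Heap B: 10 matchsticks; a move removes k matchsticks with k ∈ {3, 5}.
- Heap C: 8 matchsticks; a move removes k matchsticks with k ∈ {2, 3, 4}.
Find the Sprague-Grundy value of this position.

1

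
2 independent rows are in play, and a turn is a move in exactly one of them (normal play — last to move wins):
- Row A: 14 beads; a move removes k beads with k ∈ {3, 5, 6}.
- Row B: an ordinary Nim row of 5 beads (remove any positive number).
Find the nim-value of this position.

Grundy values for row A (subtraction set {3, 5, 6}):
g(0) = mex{} = 0
g(1) = mex{} = 0
g(2) = mex{} = 0
g(3) = mex{0} = 1
g(4) = mex{0} = 1
g(5) = mex{0} = 1
g(6) = mex{0,1} = 2
g(7) = mex{0,1} = 2
g(8) = mex{0,1} = 2
g(9) = mex{1,2} = 0
g(10) = mex{1,2} = 0
g(11) = mex{1,2} = 0
g(12) = mex{0,2} = 1
g(13) = mex{0,2} = 1
g(14) = mex{0,2} = 1
So g(14) = 1.
Row B is a plain Nim row of size 5, so its Grundy value is 5.
The value of a disjunctive sum is the nim-sum of the parts.
Combined value = 1 ⊕ 5 = 4.

4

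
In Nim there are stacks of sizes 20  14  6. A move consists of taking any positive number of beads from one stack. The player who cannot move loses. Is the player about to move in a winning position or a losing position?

Winning position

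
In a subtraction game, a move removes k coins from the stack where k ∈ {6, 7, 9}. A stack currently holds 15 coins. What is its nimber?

Compute g(0), g(1), … for moves {6, 7, 9}:
k:     0  1  2  3  4  5  6  7  8  9 10 11 12 13 14 15
g(k):  0  0  0  0  0  0  1  1  1  1  1  1  2  2  2  0
So g(15) = 0.

0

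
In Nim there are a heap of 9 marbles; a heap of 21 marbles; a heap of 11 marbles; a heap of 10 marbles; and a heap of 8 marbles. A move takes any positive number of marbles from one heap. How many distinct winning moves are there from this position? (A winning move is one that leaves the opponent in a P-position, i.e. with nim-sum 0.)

1

In binary:
  01001  (9)
  10101  (21)
  01011  (11)
  01010  (10)
  01000  (8)
  -----
  10101  (21)
The overall nim-sum is X = 21. A heap of size p has a winning move iff p XOR X < p (reduce it to p XOR X).
  9: 9 XOR 21 = 28 ≥ 9 — no move.
  21: 21 XOR 21 = 0 < 21 — winning move (to 0).
  11: 11 XOR 21 = 30 ≥ 11 — no move.
  10: 10 XOR 21 = 31 ≥ 10 — no move.
  8: 8 XOR 21 = 29 ≥ 8 — no move.
That gives 1 winning move.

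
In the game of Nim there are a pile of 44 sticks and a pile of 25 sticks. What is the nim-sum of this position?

53

Nim-sum: 44 XOR 25 = 53.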